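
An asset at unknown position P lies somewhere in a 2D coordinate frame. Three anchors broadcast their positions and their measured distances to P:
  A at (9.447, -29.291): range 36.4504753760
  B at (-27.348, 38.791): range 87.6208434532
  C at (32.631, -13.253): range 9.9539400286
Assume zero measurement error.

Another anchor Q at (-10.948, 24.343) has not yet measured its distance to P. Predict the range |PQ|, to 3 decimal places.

65.846

eq1: (x − 9.447)² + (y + 29.291)² = 36.4504753760²
eq2: (x + 27.348)² + (y − 38.791)² = 87.6208434532²
eq3: (x − 32.631)² + (y + 13.253)² = 9.9539400286²
eq3−eq1, eq3−eq2 (x²,y² cancel):
  -46.368·x − 32.076·y = -1522.771913
  -119.958·x + 104.088·y = -6566.100670
det = -46.368·104.088 − -32.076·-119.958 = -8674.125192
x = (-1522.771913·104.088 − -32.076·-6566.100670) / -8674.125192 = 42.553747
y = (-46.368·-6566.100670 − -1522.771913·-119.958) / -8674.125192 = -14.040411
|P − Q| = √((42.553747 − -10.948)² + (-14.040411 − 24.343)²) = 65.846208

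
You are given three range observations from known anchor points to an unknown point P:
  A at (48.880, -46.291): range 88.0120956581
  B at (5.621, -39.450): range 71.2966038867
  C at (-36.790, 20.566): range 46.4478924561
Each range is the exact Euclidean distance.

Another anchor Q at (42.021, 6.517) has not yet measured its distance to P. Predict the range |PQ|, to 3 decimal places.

42.161

eq1: (x − 48.880)² + (y + 46.291)² = 88.0120956581²
eq2: (x − 5.621)² + (y + 39.450)² = 71.2966038867²
eq3: (x + 36.790)² + (y − 20.566)² = 46.4478924561²
eq1−eq3, eq1−eq2 (x²,y² cancel):
  -171.340·x + 133.714·y = 2833.075644
  -86.518·x + 13.682·y = -281.289684
det = -171.340·13.682 − 133.714·-86.518 = 9224.393972
x = (2833.075644·13.682 − 133.714·-281.289684) / 9224.393972 = 8.279624
y = (-171.340·-281.289684 − 2833.075644·-86.518) / 9224.393972 = 31.797017
|P − Q| = √((8.279624 − 42.021)² + (31.797017 − 6.517)²) = 42.161117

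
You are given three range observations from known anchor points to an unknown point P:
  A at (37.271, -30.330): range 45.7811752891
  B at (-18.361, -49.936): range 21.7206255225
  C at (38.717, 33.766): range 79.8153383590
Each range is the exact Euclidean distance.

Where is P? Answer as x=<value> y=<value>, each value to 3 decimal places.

eq1: (x − 37.271)² + (y + 30.330)² = 45.7811752891²
eq2: (x + 18.361)² + (y + 49.936)² = 21.7206255225²
eq3: (x − 38.717)² + (y − 33.766)² = 79.8153383590²
eq2−eq3, eq2−eq1 (x²,y² cancel):
  114.156·x + 167.404·y = -6090.284236
  111.264·x + 39.212·y = -2145.824514
det = 114.156·39.212 − 167.404·111.264 = -14149.753584
x = (-6090.284236·39.212 − 167.404·-2145.824514) / -14149.753584 = -8.509504
y = (114.156·-2145.824514 − -6090.284236·111.264) / -14149.753584 = -30.577963

x=-8.510 y=-30.578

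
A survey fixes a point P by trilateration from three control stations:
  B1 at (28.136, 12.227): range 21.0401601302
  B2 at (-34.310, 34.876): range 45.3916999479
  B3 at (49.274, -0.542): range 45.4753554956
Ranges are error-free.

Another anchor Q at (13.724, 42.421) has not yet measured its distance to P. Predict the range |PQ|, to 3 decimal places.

24.028

eq1: (x − 28.136)² + (y − 12.227)² = 21.0401601302²
eq2: (x + 34.310)² + (y − 34.876)² = 45.3916999479²
eq3: (x − 49.274)² + (y + 0.542)² = 45.4753554956²
eq3−eq2, eq3−eq1 (x²,y² cancel):
  -167.168·x + 70.836·y = -27.107831
  -42.276·x + 25.538·y = 138.232804
det = -167.168·25.538 − 70.836·-42.276 = -1274.473648
x = (-27.107831·25.538 − 70.836·138.232804) / -1274.473648 = 8.226250
y = (-167.168·138.232804 − -27.107831·-42.276) / -1274.473648 = 19.030689
|P − Q| = √((8.226250 − 13.724)² + (19.030689 − 42.421)²) = 24.027732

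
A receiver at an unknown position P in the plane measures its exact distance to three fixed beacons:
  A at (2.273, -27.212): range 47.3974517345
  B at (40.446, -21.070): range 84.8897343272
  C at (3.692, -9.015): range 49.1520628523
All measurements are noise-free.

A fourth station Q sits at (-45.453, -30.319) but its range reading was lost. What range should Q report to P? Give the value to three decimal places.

eq1: (x − 2.273)² + (y + 27.212)² = 47.3974517345²
eq2: (x − 40.446)² + (y + 21.070)² = 84.8897343272²
eq3: (x − 3.692)² + (y + 9.015)² = 49.1520628523²
eq2−eq1, eq2−eq3 (x²,y² cancel):
  -76.346·x − 12.284·y = 3625.584220
  -73.508·x + 24.110·y = 2805.418985
det = -76.346·24.110 − -12.284·-73.508 = -2743.674332
x = (3625.584220·24.110 − -12.284·2805.418985) / -2743.674332 = -44.420215
y = (-76.346·2805.418985 − 3625.584220·-73.508) / -2743.674332 = -19.071843
|P − Q| = √((-44.420215 − -45.453)² + (-19.071843 − -30.319)²) = 11.294476

11.294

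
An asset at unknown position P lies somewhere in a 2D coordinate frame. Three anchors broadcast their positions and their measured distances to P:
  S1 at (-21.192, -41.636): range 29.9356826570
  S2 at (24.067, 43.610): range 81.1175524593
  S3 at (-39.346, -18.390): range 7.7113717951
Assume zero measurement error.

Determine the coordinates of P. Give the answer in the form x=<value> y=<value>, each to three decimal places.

x=-32.938 y=-14.101

eq1: (x + 21.192)² + (y + 41.636)² = 29.9356826570²
eq2: (x − 24.067)² + (y − 43.610)² = 81.1175524593²
eq3: (x + 39.346)² + (y + 18.390)² = 7.7113717951²
eq1−eq3, eq1−eq2 (x²,y² cancel):
  -36.308·x + 46.492·y = 540.322297
  90.518·x + 170.492·y = -5385.516992
det = -36.308·170.492 − 46.492·90.518 = -10398.586392
x = (540.322297·170.492 − 46.492·-5385.516992) / -10398.586392 = -32.937562
y = (-36.308·-5385.516992 − 540.322297·90.518) / -10398.586392 = -14.100807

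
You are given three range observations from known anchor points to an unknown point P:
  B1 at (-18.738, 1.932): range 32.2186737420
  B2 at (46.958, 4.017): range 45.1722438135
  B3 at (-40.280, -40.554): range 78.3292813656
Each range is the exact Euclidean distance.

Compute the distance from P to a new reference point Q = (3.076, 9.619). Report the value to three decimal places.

eq1: (x + 18.738)² + (y − 1.932)² = 32.2186737420²
eq2: (x − 46.958)² + (y − 4.017)² = 45.1722438135²
eq3: (x + 40.280)² + (y + 40.554)² = 78.3292813656²
eq1−eq2, eq1−eq3 (x²,y² cancel):
  131.392·x + 4.170·y = 863.856112
  -43.084·x − 84.972·y = -2185.173334
det = 131.392·-84.972 − 4.170·-43.084 = -10984.980744
x = (863.856112·-84.972 − 4.170·-2185.173334) / -10984.980744 = 5.852665
y = (131.392·-2185.173334 − 863.856112·-43.084) / -10984.980744 = 22.748872
|P − Q| = √((5.852665 − 3.076)² + (22.748872 − 9.619)²) = 13.420261

13.420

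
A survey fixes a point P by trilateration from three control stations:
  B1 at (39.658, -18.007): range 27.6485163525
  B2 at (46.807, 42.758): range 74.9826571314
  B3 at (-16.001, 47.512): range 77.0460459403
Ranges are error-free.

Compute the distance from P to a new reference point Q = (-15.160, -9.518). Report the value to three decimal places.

31.371

eq1: (x − 39.658)² + (y + 18.007)² = 27.6485163525²
eq2: (x − 46.807)² + (y − 42.758)² = 74.9826571314²
eq3: (x + 16.001)² + (y − 47.512)² = 77.0460459403²
eq3−eq1, eq3−eq2 (x²,y² cancel):
  111.318·x − 131.038·y = 4555.239607
  125.616·x − 9.508·y = 1819.413993
det = 111.318·-9.508 − -131.038·125.616 = 15402.057864
x = (4555.239607·-9.508 − -131.038·1819.413993) / 15402.057864 = 12.667213
y = (111.318·1819.413993 − 4555.239607·125.616) / 15402.057864 = -24.001822
|P − Q| = √((12.667213 − -15.160)² + (-24.001822 − -9.518)²) = 31.370924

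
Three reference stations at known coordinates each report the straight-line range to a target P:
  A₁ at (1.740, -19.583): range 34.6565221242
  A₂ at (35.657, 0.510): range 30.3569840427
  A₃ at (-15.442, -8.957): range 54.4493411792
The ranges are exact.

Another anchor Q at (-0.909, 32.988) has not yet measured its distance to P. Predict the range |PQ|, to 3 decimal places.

72.286

eq1: (x − 1.740)² + (y + 19.583)² = 34.6565221242²
eq2: (x − 35.657)² + (y − 0.510)² = 30.3569840427²
eq3: (x + 15.442)² + (y + 8.957)² = 54.4493411792²
eq3−eq2, eq3−eq1 (x²,y² cancel):
  102.198·x + 18.934·y = 2996.182811
  34.364·x − 21.252·y = 1831.494505
det = 102.198·-21.252 − 18.934·34.364 = -2822.559872
x = (2996.182811·-21.252 − 18.934·1831.494505) / -2822.559872 = 34.845105
y = (102.198·1831.494505 − 2996.182811·34.364) / -2822.559872 = -29.836125
|P − Q| = √((34.845105 − -0.909)² + (-29.836125 − 32.988)²) = 72.285729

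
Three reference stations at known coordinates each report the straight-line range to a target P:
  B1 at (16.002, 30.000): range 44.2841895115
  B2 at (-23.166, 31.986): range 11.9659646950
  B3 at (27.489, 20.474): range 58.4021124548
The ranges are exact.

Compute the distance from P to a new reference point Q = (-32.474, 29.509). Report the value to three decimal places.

eq1: (x − 16.002)² + (y − 30.000)² = 44.2841895115²
eq2: (x + 23.166)² + (y − 31.986)² = 11.9659646950²
eq3: (x − 27.489)² + (y − 20.474)² = 58.4021124548²
eq1−eq2, eq1−eq3 (x²,y² cancel):
  -78.336·x + 3.972·y = 2221.608878
  22.974·x − 19.052·y = -1430.951505
det = -78.336·-19.052 − 3.972·22.974 = 1401.204744
x = (2221.608878·-19.052 − 3.972·-1430.951505) / 1401.204744 = -26.150606
y = (-78.336·-1430.951505 − 2221.608878·22.974) / 1401.204744 = 43.573771
|P − Q| = √((-26.150606 − -32.474)² + (43.573771 − 29.509)²) = 15.420866

15.421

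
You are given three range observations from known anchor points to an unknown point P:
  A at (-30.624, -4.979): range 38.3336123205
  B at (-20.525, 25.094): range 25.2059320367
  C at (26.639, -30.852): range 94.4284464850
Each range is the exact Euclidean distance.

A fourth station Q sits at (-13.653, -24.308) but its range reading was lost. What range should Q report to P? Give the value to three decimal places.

63.209

eq1: (x + 30.624)² + (y + 4.979)² = 38.3336123205²
eq2: (x + 20.525)² + (y − 25.094)² = 25.2059320367²
eq3: (x − 26.639)² + (y + 30.852)² = 94.4284464850²
eq2−eq1, eq2−eq3 (x²,y² cancel):
  -20.198·x − 60.146·y = -922.491468
  94.328·x − 111.892·y = -7670.894732
det = -20.198·-111.892 − -60.146·94.328 = 7933.446504
x = (-922.491468·-111.892 − -60.146·-7670.894732) / 7933.446504 = -45.144846
y = (-20.198·-7670.894732 − -922.491468·94.328) / 7933.446504 = 30.497906
|P − Q| = √((-45.144846 − -13.653)² + (30.497906 − -24.308)²) = 63.209364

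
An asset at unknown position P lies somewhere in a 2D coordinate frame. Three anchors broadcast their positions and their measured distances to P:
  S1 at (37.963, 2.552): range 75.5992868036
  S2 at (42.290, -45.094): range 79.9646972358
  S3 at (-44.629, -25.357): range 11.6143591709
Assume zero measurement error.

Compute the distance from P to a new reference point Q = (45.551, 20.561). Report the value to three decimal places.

eq1: (x − 37.963)² + (y − 2.552)² = 75.5992868036²
eq2: (x − 42.290)² + (y + 45.094)² = 79.9646972358²
eq3: (x + 44.629)² + (y + 25.357)² = 11.6143591709²
eq1−eq2, eq1−eq3 (x²,y² cancel):
  8.654·x − 95.292·y = 1695.110224
  -165.184·x − 55.818·y = 6767.381843
det = 8.654·-55.818 − -95.292·-165.184 = -16223.762700
x = (1695.110224·-55.818 − -95.292·6767.381843) / -16223.762700 = -33.916897
y = (8.654·6767.381843 − 1695.110224·-165.184) / -16223.762700 = -20.868772
|P − Q| = √((-33.916897 − 45.551)² + (-20.868772 − 20.561)²) = 89.619042

89.619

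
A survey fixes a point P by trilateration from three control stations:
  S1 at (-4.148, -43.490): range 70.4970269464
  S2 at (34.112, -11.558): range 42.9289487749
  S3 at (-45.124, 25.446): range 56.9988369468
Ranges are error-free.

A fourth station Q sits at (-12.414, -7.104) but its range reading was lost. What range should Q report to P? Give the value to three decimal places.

40.386

eq1: (x + 4.148)² + (y + 43.490)² = 70.4970269464²
eq2: (x − 34.112)² + (y + 11.558)² = 42.9289487749²
eq3: (x + 45.124)² + (y − 25.446)² = 56.9988369468²
eq1−eq2, eq1−eq3 (x²,y² cancel):
  76.520·x + 63.864·y = 2515.566069
  -81.952·x + 137.872·y = 2496.051683
det = 76.520·137.872 − 63.864·-81.952 = 15783.747968
x = (2515.566069·137.872 − 63.864·2496.051683) / 15783.747968 = 11.874130
y = (76.520·2496.051683 − 2515.566069·-81.952) / 15783.747968 = 25.162182
|P − Q| = √((11.874130 − -12.414)² + (25.162182 − -7.104)²) = 40.385886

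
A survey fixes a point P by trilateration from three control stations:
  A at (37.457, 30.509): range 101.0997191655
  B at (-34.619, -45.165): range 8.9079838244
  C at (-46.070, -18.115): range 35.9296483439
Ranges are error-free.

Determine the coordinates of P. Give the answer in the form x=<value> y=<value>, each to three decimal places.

eq1: (x − 37.457)² + (y − 30.509)² = 101.0997191655²
eq2: (x + 34.619)² + (y + 45.165)² = 8.9079838244²
eq3: (x + 46.070)² + (y + 18.115)² = 35.9296483439²
eq2−eq3, eq2−eq1 (x²,y² cancel):
  -22.902·x + 54.100·y = -1999.341715
  144.152·x + 151.348·y = -11046.327496
det = -22.902·151.348 − 54.100·144.152 = -11264.795096
x = (-1999.341715·151.348 − 54.100·-11046.327496) / -11264.795096 = -26.188665
y = (-22.902·-11046.327496 − -1999.341715·144.152) / -11264.795096 = -48.042782

x=-26.189 y=-48.043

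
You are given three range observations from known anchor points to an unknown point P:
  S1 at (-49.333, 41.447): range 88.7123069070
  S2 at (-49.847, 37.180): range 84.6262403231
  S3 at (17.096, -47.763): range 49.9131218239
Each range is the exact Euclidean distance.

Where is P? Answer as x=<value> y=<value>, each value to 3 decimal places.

x=-32.775 y=-45.706

eq1: (x + 49.333)² + (y − 41.447)² = 88.7123069070²
eq2: (x + 49.847)² + (y − 37.180)² = 84.6262403231²
eq3: (x − 17.096)² + (y + 47.763)² = 49.9131218239²
eq1−eq2, eq1−eq3 (x²,y² cancel):
  -1.028·x − 8.534·y = 423.749957
  132.858·x − 178.420·y = 3800.532354
det = -1.028·-178.420 − -8.534·132.858 = 1317.225932
x = (423.749957·-178.420 − -8.534·3800.532354) / 1317.225932 = -32.774730
y = (-1.028·3800.532354 − 423.749957·132.858) / 1317.225932 = -45.706296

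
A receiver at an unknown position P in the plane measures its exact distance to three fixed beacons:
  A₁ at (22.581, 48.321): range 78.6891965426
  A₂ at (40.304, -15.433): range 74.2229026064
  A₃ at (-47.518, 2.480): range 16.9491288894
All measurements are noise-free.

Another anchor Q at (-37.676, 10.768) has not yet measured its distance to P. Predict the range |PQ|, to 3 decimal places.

18.216

eq1: (x − 22.581)² + (y − 48.321)² = 78.6891965426²
eq2: (x − 40.304)² + (y + 15.433)² = 74.2229026064²
eq3: (x + 47.518)² + (y − 2.480)² = 16.9491288894²
eq3−eq2, eq3−eq1 (x²,y² cancel):
  175.644·x − 35.826·y = -5623.287120
  140.198·x + 91.682·y = -5324.006804
det = 175.644·91.682 − -35.826·140.198 = 21126.126756
x = (-5623.287120·91.682 − -35.826·-5324.006804) / 21126.126756 = -33.432161
y = (175.644·-5324.006804 − -5623.287120·140.198) / 21126.126756 = -6.946671
|P − Q| = √((-33.432161 − -37.676)² + (-6.946671 − 10.768)²) = 18.215919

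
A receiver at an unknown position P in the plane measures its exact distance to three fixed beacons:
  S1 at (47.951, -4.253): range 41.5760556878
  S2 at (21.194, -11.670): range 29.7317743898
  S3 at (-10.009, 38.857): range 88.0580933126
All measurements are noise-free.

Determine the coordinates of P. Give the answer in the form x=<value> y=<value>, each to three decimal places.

x=27.850 y=-40.647

eq1: (x − 47.951)² + (y + 4.253)² = 41.5760556878²
eq2: (x − 21.194)² + (y + 11.670)² = 29.7317743898²
eq3: (x + 10.009)² + (y − 38.857)² = 88.0580933126²
eq1−eq3, eq1−eq2 (x²,y² cancel):
  -115.920·x + 86.220·y = -6732.999271
  -53.514·x − 14.834·y = -887.421876
det = -115.920·-14.834 − 86.220·-53.514 = 6333.534360
x = (-6732.999271·-14.834 − 86.220·-887.421876) / 6333.534360 = 27.850299
y = (-115.920·-887.421876 − -6732.999271·-53.514) / 6333.534360 = -40.647096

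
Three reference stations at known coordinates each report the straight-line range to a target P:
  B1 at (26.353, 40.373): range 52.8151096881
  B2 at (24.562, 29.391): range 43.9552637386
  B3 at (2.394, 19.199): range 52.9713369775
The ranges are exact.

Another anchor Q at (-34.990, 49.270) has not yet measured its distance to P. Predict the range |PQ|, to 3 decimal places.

100.695

eq1: (x − 26.353)² + (y − 40.373)² = 52.8151096881²
eq2: (x − 24.562)² + (y − 29.391)² = 43.9552637386²
eq3: (x − 2.394)² + (y − 19.199)² = 52.9713369775²
eq2−eq3, eq2−eq1 (x²,y² cancel):
  -44.336·x − 20.384·y = -1966.687219
  3.582·x + 21.964·y = -0.033588
det = -44.336·21.964 − -20.384·3.582 = -900.780416
x = (-1966.687219·21.964 − -20.384·-0.033588) / -900.780416 = 47.955086
y = (-44.336·-0.033588 − -1966.687219·3.582) / -900.780416 = -7.822287
|P − Q| = √((47.955086 − -34.990)² + (-7.822287 − 49.270)²) = 100.694670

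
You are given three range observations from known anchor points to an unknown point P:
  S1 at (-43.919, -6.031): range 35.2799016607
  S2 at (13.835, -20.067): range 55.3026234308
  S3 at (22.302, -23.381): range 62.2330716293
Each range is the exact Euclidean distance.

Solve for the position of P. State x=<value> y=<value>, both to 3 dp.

x=-37.468 y=-40.716

eq1: (x + 43.919)² + (y + 6.031)² = 35.2799016607²
eq2: (x − 13.835)² + (y + 20.067)² = 55.3026234308²
eq3: (x − 22.302)² + (y + 23.381)² = 62.2330716293²
eq1−eq3, eq1−eq2 (x²,y² cancel):
  132.442·x − 34.700·y = -3549.484900
  115.508·x − 28.072·y = -3184.868505
det = 132.442·-28.072 − -34.700·115.508 = 290.215776
x = (-3549.484900·-28.072 − -34.700·-3184.868505) / 290.215776 = -37.467974
y = (132.442·-3184.868505 − -3549.484900·115.508) / 290.215776 = -40.716094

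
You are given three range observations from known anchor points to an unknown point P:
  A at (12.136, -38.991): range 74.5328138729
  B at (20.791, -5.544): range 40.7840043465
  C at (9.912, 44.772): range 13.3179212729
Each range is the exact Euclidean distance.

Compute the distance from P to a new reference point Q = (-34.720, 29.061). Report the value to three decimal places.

eq1: (x − 12.136)² + (y + 38.991)² = 74.5328138729²
eq2: (x − 20.791)² + (y + 5.544)² = 40.7840043465²
eq3: (x − 9.912)² + (y − 44.772)² = 13.3179212729²
eq3−eq1, eq3−eq2 (x²,y² cancel):
  4.448·x − 167.526·y = -5812.972468
  21.758·x − 100.632·y = -3125.746095
det = 4.448·-100.632 − -167.526·21.758 = 3197.419572
x = (-5812.972468·-100.632 − -167.526·-3125.746095) / 3197.419572 = 19.180250
y = (4.448·-3125.746095 − -5812.972468·21.758) / 3197.419572 = 35.208184
|P − Q| = √((19.180250 − -34.720)² + (35.208184 − 29.061)²) = 54.249652

54.250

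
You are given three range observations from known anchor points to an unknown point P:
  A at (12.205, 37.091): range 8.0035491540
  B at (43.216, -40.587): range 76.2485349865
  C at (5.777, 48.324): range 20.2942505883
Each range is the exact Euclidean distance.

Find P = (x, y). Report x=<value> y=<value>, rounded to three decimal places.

eq1: (x − 12.205)² + (y − 37.091)² = 8.0035491540²
eq2: (x − 43.216)² + (y + 40.587)² = 76.2485349865²
eq3: (x − 5.777)² + (y − 48.324)² = 20.2942505883²
eq3−eq2, eq3−eq1 (x²,y² cancel):
  74.878·x − 177.822·y = -4255.637961
  12.856·x − 22.466·y = -496.078591
det = 74.878·-22.466 − -177.822·12.856 = 603.870484
x = (-4255.637961·-22.466 − -177.822·-496.078591) / 603.870484 = 12.243478
y = (74.878·-496.078591 − -4255.637961·12.856) / 603.870484 = 29.087543

x=12.243 y=29.088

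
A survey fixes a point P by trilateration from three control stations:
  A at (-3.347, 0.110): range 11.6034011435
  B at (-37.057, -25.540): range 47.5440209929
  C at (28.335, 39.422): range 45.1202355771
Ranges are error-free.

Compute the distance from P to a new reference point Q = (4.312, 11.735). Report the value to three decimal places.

eq1: (x + 3.347)² + (y − 0.110)² = 11.6034011435²
eq2: (x + 37.057)² + (y + 25.540)² = 47.5440209929²
eq3: (x − 28.335)² + (y − 39.422)² = 45.1202355771²
eq2−eq3, eq2−eq1 (x²,y² cancel):
  130.784·x + 129.924·y = 556.051734
  67.420·x + 51.300·y = 111.496674
det = 130.784·51.300 − 129.924·67.420 = -2050.256880
x = (556.051734·51.300 − 129.924·111.496674) / -2050.256880 = -6.847610
y = (130.784·111.496674 − 556.051734·67.420) / -2050.256880 = 11.172759
|P − Q| = √((-6.847610 − 4.312)² + (11.172759 − 11.735)²) = 11.173765

11.174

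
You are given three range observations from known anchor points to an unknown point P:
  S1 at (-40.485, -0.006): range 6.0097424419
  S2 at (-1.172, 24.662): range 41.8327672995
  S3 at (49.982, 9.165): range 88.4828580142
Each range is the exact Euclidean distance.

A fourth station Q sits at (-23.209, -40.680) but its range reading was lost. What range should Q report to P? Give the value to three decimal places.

eq1: (x + 40.485)² + (y + 0.006)² = 6.0097424419²
eq2: (x + 1.172)² + (y − 24.662)² = 41.8327672995²
eq3: (x − 49.982)² + (y − 9.165)² = 88.4828580142²
eq3−eq2, eq3−eq1 (x²,y² cancel):
  -102.308·x + 30.994·y = 4106.626021
  -180.934·x − 18.342·y = 6849.936870
det = -102.308·-18.342 − 30.994·-180.934 = 7484.401732
x = (4106.626021·-18.342 − 30.994·6849.936870) / 7484.401732 = -38.430684
y = (-102.308·6849.936870 − 4106.626021·-180.934) / 7484.401732 = 5.641724
|P − Q| = √((-38.430684 − -23.209)² + (5.641724 − -40.680)²) = 48.758608

48.759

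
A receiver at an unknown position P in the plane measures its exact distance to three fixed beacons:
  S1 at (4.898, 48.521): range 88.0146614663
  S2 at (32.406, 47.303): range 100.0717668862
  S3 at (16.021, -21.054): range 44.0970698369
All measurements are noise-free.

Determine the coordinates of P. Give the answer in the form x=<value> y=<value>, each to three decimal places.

x=-26.187 y=-33.821

eq1: (x − 4.898)² + (y − 48.521)² = 88.0146614663²
eq2: (x − 32.406)² + (y − 47.303)² = 100.0717668862²
eq3: (x − 16.021)² + (y + 21.054)² = 44.0970698369²
eq3−eq2, eq3−eq1 (x²,y² cancel):
  32.770·x + 136.714·y = -5482.027672
  -22.246·x + 139.150·y = -4123.694577
det = 32.770·139.150 − 136.714·-22.246 = 7601.285144
x = (-5482.027672·139.150 − 136.714·-4123.694577) / 7601.285144 = -26.187331
y = (32.770·-4123.694577 − -5482.027672·-22.246) / 7601.285144 = -33.821473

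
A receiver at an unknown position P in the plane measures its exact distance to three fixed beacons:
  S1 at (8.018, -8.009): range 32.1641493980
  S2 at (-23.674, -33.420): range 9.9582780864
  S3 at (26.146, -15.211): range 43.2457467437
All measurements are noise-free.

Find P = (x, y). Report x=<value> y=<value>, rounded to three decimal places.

eq1: (x − 8.018)² + (y + 8.009)² = 32.1641493980²
eq2: (x + 23.674)² + (y + 33.420)² = 9.9582780864²
eq3: (x − 26.146)² + (y + 15.211)² = 43.2457467437²
eq2−eq3, eq2−eq1 (x²,y² cancel):
  99.640·x + 36.418·y = -2533.394148
  63.384·x + 50.822·y = -2484.287475
det = 99.640·50.822 − 36.418·63.384 = 2755.585568
x = (-2533.394148·50.822 − 36.418·-2484.287475) / 2755.585568 = -13.891558
y = (99.640·-2484.287475 − -2533.394148·63.384) / 2755.585568 = -31.556904

x=-13.892 y=-31.557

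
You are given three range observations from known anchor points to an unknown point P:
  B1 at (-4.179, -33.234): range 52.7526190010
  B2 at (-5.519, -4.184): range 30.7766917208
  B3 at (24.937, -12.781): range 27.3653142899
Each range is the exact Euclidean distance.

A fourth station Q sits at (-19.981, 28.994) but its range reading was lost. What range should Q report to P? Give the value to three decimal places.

42.056

eq1: (x + 4.179)² + (y + 33.234)² = 52.7526190010²
eq2: (x + 5.519)² + (y + 4.184)² = 30.7766917208²
eq3: (x − 24.937)² + (y + 12.781)² = 27.3653142899²
eq2−eq1, eq2−eq3 (x²,y² cancel):
  2.680·x − 58.100·y = -761.636478
  60.912·x − 17.194·y = 935.587040
det = 2.680·-17.194 − -58.100·60.912 = 3492.907280
x = (-761.636478·-17.194 − -58.100·935.587040) / 3492.907280 = 19.311473
y = (2.680·935.587040 − -761.636478·60.912) / 3492.907280 = 13.999849
|P − Q| = √((19.311473 − -19.981)² + (13.999849 − 28.994)²) = 42.056189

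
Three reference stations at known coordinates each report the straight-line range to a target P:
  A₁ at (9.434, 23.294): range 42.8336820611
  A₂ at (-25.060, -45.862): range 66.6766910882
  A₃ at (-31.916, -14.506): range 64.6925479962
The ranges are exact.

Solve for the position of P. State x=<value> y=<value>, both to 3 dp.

eq1: (x − 9.434)² + (y − 23.294)² = 42.8336820611²
eq2: (x + 25.060)² + (y + 45.862)² = 66.6766910882²
eq3: (x + 31.916)² + (y + 14.506)² = 64.6925479962²
eq1−eq2, eq1−eq3 (x²,y² cancel):
  -68.988·x − 138.312·y = -511.340964
  -82.700·x − 75.600·y = -1752.957147
det = -68.988·-75.600 − -138.312·-82.700 = -6222.909600
x = (-511.340964·-75.600 − -138.312·-1752.957147) / -6222.909600 = 32.749573
y = (-68.988·-1752.957147 − -511.340964·-82.700) / -6222.909600 = -12.637997

x=32.750 y=-12.638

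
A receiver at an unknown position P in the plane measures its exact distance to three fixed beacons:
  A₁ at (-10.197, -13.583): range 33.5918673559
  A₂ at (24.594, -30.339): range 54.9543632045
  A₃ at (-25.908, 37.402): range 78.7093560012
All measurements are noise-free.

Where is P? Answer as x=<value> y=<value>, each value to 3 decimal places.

eq1: (x + 10.197)² + (y + 13.583)² = 33.5918673559²
eq2: (x − 24.594)² + (y + 30.339)² = 54.9543632045²
eq3: (x + 25.908)² + (y − 37.402)² = 78.7093560012²
eq2−eq1, eq2−eq3 (x²,y² cancel):
  -69.582·x + 33.512·y = 654.725424
  -101.004·x + 135.482·y = -2630.366376
det = -69.582·135.482 − 33.512·-101.004 = -6042.262476
x = (654.725424·135.482 − 33.512·-2630.366376) / -6042.262476 = -29.269226
y = (-69.582·-2630.366376 − 654.725424·-101.004) / -6042.262476 = -41.235554

x=-29.269 y=-41.236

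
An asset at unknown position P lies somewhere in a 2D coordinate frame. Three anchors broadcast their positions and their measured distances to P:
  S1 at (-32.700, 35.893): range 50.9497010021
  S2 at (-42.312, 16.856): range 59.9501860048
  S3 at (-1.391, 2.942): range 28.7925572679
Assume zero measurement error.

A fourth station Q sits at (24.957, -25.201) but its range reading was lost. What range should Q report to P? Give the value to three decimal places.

50.846

eq1: (x + 32.700)² + (y − 35.893)² = 50.9497010021²
eq2: (x + 42.312)² + (y − 16.856)² = 59.9501860048²
eq3: (x + 1.391)² + (y − 2.942)² = 28.7925572679²
eq2−eq3, eq2−eq1 (x²,y² cancel):
  81.842·x − 27.828·y = 701.173613
  19.224·x + 38.074·y = 1281.320139
det = 81.842·38.074 − -27.828·19.224 = 3651.017780
x = (701.173613·38.074 − -27.828·1281.320139) / 3651.017780 = 17.078268
y = (81.842·1281.320139 − 701.173613·19.224) / 3651.017780 = 25.030402
|P − Q| = √((17.078268 − 24.957)² + (25.030402 − -25.201)²) = 50.845532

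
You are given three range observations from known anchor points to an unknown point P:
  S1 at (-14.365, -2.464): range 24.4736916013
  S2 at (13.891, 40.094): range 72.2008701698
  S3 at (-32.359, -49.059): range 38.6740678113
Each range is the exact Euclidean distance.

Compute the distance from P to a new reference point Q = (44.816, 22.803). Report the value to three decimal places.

88.791

eq1: (x + 14.365)² + (y + 2.464)² = 24.4736916013²
eq2: (x − 13.891)² + (y − 40.094)² = 72.2008701698²
eq3: (x + 32.359)² + (y + 49.059)² = 38.6740678113²
eq3−eq1, eq3−eq2 (x²,y² cancel):
  35.988·x + 93.190·y = -2344.743901
  92.500·x + 178.306·y = -5370.683777
det = 35.988·178.306 − 93.190·92.500 = -2203.198672
x = (-2344.743901·178.306 − 93.190·-5370.683777) / -2203.198672 = -37.405667
y = (35.988·-5370.683777 − -2344.743901·92.500) / -2203.198672 = -10.715621
|P − Q| = √((-37.405667 − 44.816)² + (-10.715621 − 22.803)²) = 88.791331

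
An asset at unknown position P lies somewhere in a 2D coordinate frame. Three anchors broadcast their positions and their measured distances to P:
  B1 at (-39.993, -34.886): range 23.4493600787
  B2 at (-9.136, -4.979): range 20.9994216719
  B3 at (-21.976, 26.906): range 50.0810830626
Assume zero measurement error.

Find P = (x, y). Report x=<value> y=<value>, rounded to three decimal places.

eq1: (x + 39.993)² + (y + 34.886)² = 23.4493600787²
eq2: (x + 9.136)² + (y + 4.979)² = 20.9994216719²
eq3: (x + 21.976)² + (y − 26.906)² = 50.0810830626²
eq3−eq1, eq3−eq2 (x²,y² cancel):
  -36.034·x − 123.584·y = 3567.838026
  25.680·x − 63.770·y = 968.518695
det = -36.034·-63.770 − -123.584·25.680 = 5471.525300
x = (3567.838026·-63.770 − -123.584·968.518695) / 5471.525300 = -19.707049
y = (-36.034·968.518695 − 3567.838026·25.680) / 5471.525300 = -23.123659

x=-19.707 y=-23.124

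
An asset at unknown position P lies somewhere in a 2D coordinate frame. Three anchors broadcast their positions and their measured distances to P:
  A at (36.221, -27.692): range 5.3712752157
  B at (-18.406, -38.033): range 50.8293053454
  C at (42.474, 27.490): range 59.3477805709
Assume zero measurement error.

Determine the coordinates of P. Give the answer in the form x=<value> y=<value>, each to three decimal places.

x=31.922 y=-30.912

eq1: (x − 36.221)² + (y + 27.692)² = 5.3712752157²
eq2: (x + 18.406)² + (y + 38.033)² = 50.8293053454²
eq3: (x − 42.474)² + (y − 27.490)² = 59.3477805709²
eq3−eq2, eq3−eq1 (x²,y² cancel):
  -121.760·x − 131.046·y = 164.089926
  -12.506·x − 110.364·y = 3012.375390
det = -121.760·-110.364 − -131.046·-12.506 = 11799.059364
x = (164.089926·-110.364 − -131.046·3012.375390) / 11799.059364 = 31.922047
y = (-121.760·3012.375390 − 164.089926·-12.506) / 11799.059364 = -30.912186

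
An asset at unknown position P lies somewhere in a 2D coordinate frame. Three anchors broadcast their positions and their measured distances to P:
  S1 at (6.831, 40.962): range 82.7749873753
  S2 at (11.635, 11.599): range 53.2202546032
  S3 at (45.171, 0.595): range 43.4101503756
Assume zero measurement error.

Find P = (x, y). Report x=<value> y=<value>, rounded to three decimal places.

eq1: (x − 6.831)² + (y − 40.962)² = 82.7749873753²
eq2: (x − 11.635)² + (y − 11.599)² = 53.2202546032²
eq3: (x − 45.171)² + (y − 0.595)² = 43.4101503756²
eq2−eq3, eq2−eq1 (x²,y² cancel):
  67.072·x − 22.008·y = 2718.817584
  -9.608·x + 58.726·y = -2564.665056
det = 67.072·58.726 − -22.008·-9.608 = 3727.417408
x = (2718.817584·58.726 − -22.008·-2564.665056) / 3727.417408 = 27.692668
y = (67.072·-2564.665056 − 2718.817584·-9.608) / 3727.417408 = -39.140992

x=27.693 y=-39.141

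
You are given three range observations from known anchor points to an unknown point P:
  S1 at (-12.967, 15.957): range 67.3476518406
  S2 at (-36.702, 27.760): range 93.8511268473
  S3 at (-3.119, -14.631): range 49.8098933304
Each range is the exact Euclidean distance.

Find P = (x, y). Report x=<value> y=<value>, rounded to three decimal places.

eq1: (x + 12.967)² + (y − 15.957)² = 67.3476518406²
eq2: (x + 36.702)² + (y − 27.760)² = 93.8511268473²
eq3: (x + 3.119)² + (y + 14.631)² = 49.8098933304²
eq1−eq2, eq1−eq3 (x²,y² cancel):
  -47.470·x + 23.606·y = -2577.442336
  19.696·x − 61.176·y = 1855.706119
det = -47.470·-61.176 − 23.606·19.696 = 2439.080944
x = (-2577.442336·-61.176 − 23.606·1855.706119) / 2439.080944 = 46.686361
y = (-47.470·1855.706119 − -2577.442336·19.696) / 2439.080944 = -15.302922

x=46.686 y=-15.303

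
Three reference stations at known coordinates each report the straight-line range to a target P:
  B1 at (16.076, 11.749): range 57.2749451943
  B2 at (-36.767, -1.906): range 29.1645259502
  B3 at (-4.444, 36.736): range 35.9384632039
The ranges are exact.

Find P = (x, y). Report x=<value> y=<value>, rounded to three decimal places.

x=-39.085 y=27.166

eq1: (x − 16.076)² + (y − 11.749)² = 57.2749451943²
eq2: (x + 36.767)² + (y + 1.906)² = 29.1645259502²
eq3: (x + 4.444)² + (y − 36.736)² = 35.9384632039²
eq3−eq1, eq3−eq2 (x²,y² cancel):
  41.040·x − 49.974·y = -2961.652265
  -64.646·x − 77.284·y = 427.165857
det = 41.040·-77.284 − -49.974·-64.646 = -6402.354564
x = (-2961.652265·-77.284 − -49.974·427.165857) / -6402.354564 = -39.084921
y = (41.040·427.165857 − -2961.652265·-64.646) / -6402.354564 = 27.166269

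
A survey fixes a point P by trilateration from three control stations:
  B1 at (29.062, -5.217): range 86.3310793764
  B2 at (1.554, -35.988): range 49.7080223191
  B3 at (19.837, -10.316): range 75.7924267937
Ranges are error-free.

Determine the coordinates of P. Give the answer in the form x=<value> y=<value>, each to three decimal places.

x=-47.200 y=-45.678

eq1: (x − 29.062)² + (y + 5.217)² = 86.3310793764²
eq2: (x − 1.554)² + (y + 35.988)² = 49.7080223191²
eq3: (x − 19.837)² + (y + 10.316)² = 75.7924267937²
eq2−eq3, eq2−eq1 (x²,y² cancel):
  36.566·x + 51.344·y = -4071.229111
  55.016·x + 61.542·y = -5407.901910
det = 36.566·61.542 − 51.344·55.016 = -574.396732
x = (-4071.229111·61.542 − 51.344·-5407.901910) / -574.396732 = -47.200362
y = (36.566·-5407.901910 − -4071.229111·55.016) / -574.396732 = -45.678184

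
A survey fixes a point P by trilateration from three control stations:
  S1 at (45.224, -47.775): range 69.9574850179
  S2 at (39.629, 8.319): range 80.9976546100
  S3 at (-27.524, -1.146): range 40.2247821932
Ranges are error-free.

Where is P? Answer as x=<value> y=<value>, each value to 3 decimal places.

x=-24.429 y=-41.252

eq1: (x − 45.224)² + (y + 47.775)² = 69.9574850179²
eq2: (x − 39.629)² + (y − 8.319)² = 80.9976546100²
eq3: (x + 27.524)² + (y + 1.146)² = 40.2247821932²
eq2−eq1, eq2−eq3 (x²,y² cancel):
  11.190·x − 112.188·y = 4354.567741
  -134.306·x − 18.930·y = 4061.807440
det = 11.190·-18.930 − -112.188·-134.306 = -15279.348228
x = (4354.567741·-18.930 − -112.188·4061.807440) / -15279.348228 = -24.428665
y = (11.190·4061.807440 − 4354.567741·-134.306) / -15279.348228 = -41.251511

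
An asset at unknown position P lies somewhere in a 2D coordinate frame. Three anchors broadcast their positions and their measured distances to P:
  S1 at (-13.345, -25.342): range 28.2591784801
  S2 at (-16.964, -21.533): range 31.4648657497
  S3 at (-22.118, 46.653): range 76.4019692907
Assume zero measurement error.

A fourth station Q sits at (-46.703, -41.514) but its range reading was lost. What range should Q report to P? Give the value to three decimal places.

64.721

eq1: (x + 13.345)² + (y + 25.342)² = 28.2591784801²
eq2: (x + 16.964)² + (y + 21.533)² = 31.4648657497²
eq3: (x + 22.118)² + (y − 46.653)² = 76.4019692907²
eq3−eq1, eq3−eq2 (x²,y² cancel):
  17.546·x − 143.990·y = 3193.277399
  10.308·x − 136.372·y = 2932.962187
det = 17.546·-136.372 − -143.990·10.308 = -908.534192
x = (3193.277399·-136.372 − -143.990·2932.962187) / -908.534192 = 14.480908
y = (17.546·2932.962187 − 3193.277399·10.308) / -908.534192 = -20.412497
|P − Q| = √((14.480908 − -46.703)² + (-20.412497 − -41.514)²) = 64.720507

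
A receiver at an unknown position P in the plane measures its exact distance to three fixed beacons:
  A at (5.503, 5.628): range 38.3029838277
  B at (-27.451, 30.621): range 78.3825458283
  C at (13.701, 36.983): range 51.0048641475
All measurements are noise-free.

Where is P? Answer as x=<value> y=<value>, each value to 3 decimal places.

eq1: (x − 5.503)² + (y − 5.628)² = 38.3029838277²
eq2: (x + 27.451)² + (y − 30.621)² = 78.3825458283²
eq3: (x − 13.701)² + (y − 36.983)² = 51.0048641475²
eq1−eq2, eq1−eq3 (x²,y² cancel):
  -65.908·x + 49.986·y = -3047.459271
  16.396·x + 62.710·y = 359.124700
det = -65.908·62.710 − 49.986·16.396 = -4952.661136
x = (-3047.459271·62.710 − 49.986·359.124700) / -4952.661136 = 42.211121
y = (-65.908·359.124700 − -3047.459271·16.396) / -4952.661136 = -5.309661

x=42.211 y=-5.310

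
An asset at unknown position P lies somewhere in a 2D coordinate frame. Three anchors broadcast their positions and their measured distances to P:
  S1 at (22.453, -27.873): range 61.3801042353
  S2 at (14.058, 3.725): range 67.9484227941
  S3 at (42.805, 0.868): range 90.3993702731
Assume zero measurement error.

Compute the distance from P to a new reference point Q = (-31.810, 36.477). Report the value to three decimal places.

77.065

eq1: (x − 22.453)² + (y + 27.873)² = 61.3801042353²
eq2: (x − 14.058)² + (y − 3.725)² = 67.9484227941²
eq3: (x − 42.805)² + (y − 0.868)² = 90.3993702731²
eq1−eq2, eq1−eq3 (x²,y² cancel):
  -16.790·x + 63.196·y = -1919.009313
  40.704·x + 57.482·y = -3852.548839
det = -16.790·57.482 − 63.196·40.704 = -3537.452764
x = (-1919.009313·57.482 − 63.196·-3852.548839) / -3537.452764 = -37.642109
y = (-16.790·-3852.548839 − -1919.009313·40.704) / -3537.452764 = -40.366801
|P − Q| = √((-37.642109 − -31.810)² + (-40.366801 − 36.477)²) = 77.064799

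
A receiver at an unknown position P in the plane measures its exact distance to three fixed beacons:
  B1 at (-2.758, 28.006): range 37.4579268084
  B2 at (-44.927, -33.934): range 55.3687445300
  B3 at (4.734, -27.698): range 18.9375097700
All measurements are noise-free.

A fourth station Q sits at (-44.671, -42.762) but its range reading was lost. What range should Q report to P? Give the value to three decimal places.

eq1: (x + 2.758)² + (y − 28.006)² = 37.4579268084²
eq2: (x + 44.927)² + (y + 33.934)² = 55.3687445300²
eq3: (x − 4.734)² + (y + 27.698)² = 18.9375097700²
eq1−eq3, eq1−eq2 (x²,y² cancel):
  14.984·x − 111.408·y = 1042.114364
  -84.338·x − 123.880·y = 715.407495
det = 14.984·-123.880 − -111.408·-84.338 = -11252.145824
x = (1042.114364·-123.880 − -111.408·715.407495) / -11252.145824 = 4.389830
y = (14.984·715.407495 − 1042.114364·-84.338) / -11252.145824 = -8.763618
|P − Q| = √((4.389830 − -44.671)² + (-8.763618 − -42.762)²) = 59.689656

59.690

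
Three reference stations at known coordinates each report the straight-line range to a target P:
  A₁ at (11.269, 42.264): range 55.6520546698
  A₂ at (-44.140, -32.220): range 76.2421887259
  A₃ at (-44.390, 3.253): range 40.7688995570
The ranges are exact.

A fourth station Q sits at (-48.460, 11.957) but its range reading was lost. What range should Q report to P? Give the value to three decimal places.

eq1: (x − 11.269)² + (y − 42.264)² = 55.6520546698²
eq2: (x + 44.140)² + (y + 32.220)² = 76.2421887259²
eq3: (x + 44.390)² + (y − 3.253)² = 40.7688995570²
eq2−eq3, eq2−eq1 (x²,y² cancel):
  -0.500·x + 70.946·y = 3145.354280
  110.818·x + 148.968·y = 1642.488210
det = -0.500·148.968 − 70.946·110.818 = -7936.577828
x = (3145.354280·148.968 − 70.946·1642.488210) / -7936.577828 = -44.355285
y = (-0.500·1642.488210 − 3145.354280·110.818) / -7936.577828 = 44.021885
|P − Q| = √((-44.355285 − -48.460)² + (44.021885 − 11.957)²) = 32.326545

32.327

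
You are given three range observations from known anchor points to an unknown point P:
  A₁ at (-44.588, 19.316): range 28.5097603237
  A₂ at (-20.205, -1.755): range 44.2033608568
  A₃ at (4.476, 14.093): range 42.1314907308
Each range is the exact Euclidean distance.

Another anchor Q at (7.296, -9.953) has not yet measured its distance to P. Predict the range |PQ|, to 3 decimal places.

62.264

eq1: (x + 44.588)² + (y − 19.316)² = 28.5097603237²
eq2: (x + 20.205)² + (y + 1.755)² = 44.2033608568²
eq3: (x − 4.476)² + (y − 14.093)² = 42.1314907308²
eq3−eq2, eq3−eq1 (x²,y² cancel):
  -49.362·x − 31.696·y = 13.800225
  -98.128·x + 10.446·y = 3104.806452
det = -49.362·10.446 − -31.696·-98.128 = -3625.900540
x = (13.800225·10.446 − -31.696·3104.806452) / -3625.900540 = -27.180586
y = (-49.362·3104.806452 − 13.800225·-98.128) / -3625.900540 = 41.894494
|P − Q| = √((-27.180586 − 7.296)² + (41.894494 − -9.953)²) = 62.263935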